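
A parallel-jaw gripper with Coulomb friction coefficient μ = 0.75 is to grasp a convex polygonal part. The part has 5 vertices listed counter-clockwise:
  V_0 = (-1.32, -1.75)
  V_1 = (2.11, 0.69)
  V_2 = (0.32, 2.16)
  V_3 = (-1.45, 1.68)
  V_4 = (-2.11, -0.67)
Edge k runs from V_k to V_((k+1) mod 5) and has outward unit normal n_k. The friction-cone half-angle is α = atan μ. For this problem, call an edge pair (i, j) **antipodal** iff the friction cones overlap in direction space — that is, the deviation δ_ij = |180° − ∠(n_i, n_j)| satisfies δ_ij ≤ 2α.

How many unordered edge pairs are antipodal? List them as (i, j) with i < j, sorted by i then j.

count = 5; pairs: (0,2), (0,3), (1,3), (1,4), (2,4)

α = atan 0.75 = 36.87°;  2α = 73.74°
n_0 = (+0.5797, -0.8149)
n_1 = (+0.6346, +0.7728)
n_2 = (-0.2617, +0.9651)
n_3 = (-0.9628, +0.2704)
n_4 = (-0.8071, -0.5904)
  (0,1): δ = 74.82°  ·
  (0,2): δ = 20.25°  ✓
  (0,3): δ = 38.89°  ✓
  (0,4): δ = 90.76°  ·
  (1,2): δ = 125.43°  ·
  (1,3): δ = 66.29°  ✓
  (1,4): δ = 14.42°  ✓
  (2,3): δ = 120.86°  ·
  (2,4): δ = 68.99°  ✓
  (3,4): δ = 128.13°  ·
antipodal pairs: 5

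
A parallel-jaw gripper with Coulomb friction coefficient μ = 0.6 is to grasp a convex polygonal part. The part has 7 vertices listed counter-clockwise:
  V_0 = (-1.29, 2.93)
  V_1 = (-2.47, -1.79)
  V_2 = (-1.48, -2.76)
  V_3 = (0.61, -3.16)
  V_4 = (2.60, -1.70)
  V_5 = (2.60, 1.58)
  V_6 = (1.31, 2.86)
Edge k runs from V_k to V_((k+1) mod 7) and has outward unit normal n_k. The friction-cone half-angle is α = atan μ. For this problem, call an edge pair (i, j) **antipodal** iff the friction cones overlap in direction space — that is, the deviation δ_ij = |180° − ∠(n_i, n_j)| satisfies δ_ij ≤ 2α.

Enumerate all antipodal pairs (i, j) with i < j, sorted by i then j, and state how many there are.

count = 9; pairs: (0,3), (0,4), (0,5), (1,4), (1,5), (1,6), (2,5), (2,6), (3,6)

α = atan 0.6 = 30.96°;  2α = 61.93°
n_0 = (-0.9701, +0.2425)
n_1 = (-0.6999, -0.7143)
n_2 = (-0.1880, -0.9822)
n_3 = (+0.5915, -0.8063)
n_4 = (+1.0000, -0.0000)
n_5 = (+0.7044, +0.7099)
n_6 = (+0.0269, +0.9996)
  (0,1): δ = 120.38°  ·
  (0,2): δ = 86.80°  ·
  (0,3): δ = 39.70°  ✓
  (0,4): δ = 14.04°  ✓
  (0,5): δ = 59.26°  ✓
  (0,6): δ = 102.49°  ·
  (1,2): δ = 146.42°  ·
  (1,3): δ = 99.32°  ·
  (1,4): δ = 45.58°  ✓
  (1,5): δ = 0.36°  ✓
  (1,6): δ = 42.87°  ✓
  (2,3): δ = 132.90°  ·
  (2,4): δ = 79.17°  ·
  (2,5): δ = 33.94°  ✓
  (2,6): δ = 9.29°  ✓
  (3,4): δ = 126.27°  ·
  (3,5): δ = 81.04°  ·
  (3,6): δ = 37.81°  ✓
  (4,5): δ = 134.78°  ·
  (4,6): δ = 91.54°  ·
  (5,6): δ = 136.77°  ·
antipodal pairs: 9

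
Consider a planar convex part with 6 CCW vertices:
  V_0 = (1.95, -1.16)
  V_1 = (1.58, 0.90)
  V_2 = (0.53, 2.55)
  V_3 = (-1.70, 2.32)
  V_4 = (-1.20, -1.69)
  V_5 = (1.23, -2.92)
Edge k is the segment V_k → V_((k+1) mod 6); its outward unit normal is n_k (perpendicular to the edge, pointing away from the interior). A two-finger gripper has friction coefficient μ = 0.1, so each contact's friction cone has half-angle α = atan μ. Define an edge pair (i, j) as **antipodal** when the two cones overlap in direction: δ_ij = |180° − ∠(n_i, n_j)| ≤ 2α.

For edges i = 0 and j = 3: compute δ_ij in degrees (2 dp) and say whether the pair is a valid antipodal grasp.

δ = 3.07°, valid

α = atan 0.1 = 5.71°;  2α = 11.42°
edge 0: e_0 = (-0.37, +2.06);  n_0 = (+0.9842, +0.1768)
edge 3: e_3 = (+0.50, -4.01);  n_3 = (-0.9923, -0.1237)
∠(n_0, n_3) = 176.93°
δ = |180° − 176.93°| = 3.07°
3.07° ≤ 2α = 11.42°  →  valid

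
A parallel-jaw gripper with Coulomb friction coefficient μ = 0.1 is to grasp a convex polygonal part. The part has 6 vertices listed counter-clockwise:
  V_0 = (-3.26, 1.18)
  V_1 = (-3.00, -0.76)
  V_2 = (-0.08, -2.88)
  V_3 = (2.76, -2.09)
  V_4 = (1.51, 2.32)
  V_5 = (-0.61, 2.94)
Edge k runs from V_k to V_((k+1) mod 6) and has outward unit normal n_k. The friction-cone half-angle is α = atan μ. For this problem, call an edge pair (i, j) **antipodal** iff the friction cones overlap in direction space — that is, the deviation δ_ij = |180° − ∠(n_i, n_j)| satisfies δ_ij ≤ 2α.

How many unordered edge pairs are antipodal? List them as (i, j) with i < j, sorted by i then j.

α = atan 0.1 = 5.71°;  2α = 11.42°
n_0 = (-0.9911, -0.1328)
n_1 = (-0.5875, -0.8092)
n_2 = (+0.2680, -0.9634)
n_3 = (+0.9621, +0.2727)
n_4 = (+0.2807, +0.9598)
n_5 = (-0.5532, +0.8330)
  (0,1): δ = 133.61°  ·
  (0,2): δ = 82.09°  ·
  (0,3): δ = 8.19°  ✓
  (0,4): δ = 66.06°  ·
  (0,5): δ = 115.96°  ·
  (1,2): δ = 128.47°  ·
  (1,3): δ = 38.19°  ·
  (1,4): δ = 19.68°  ·
  (1,5): δ = 69.57°  ·
  (2,3): δ = 89.72°  ·
  (2,4): δ = 31.85°  ·
  (2,5): δ = 18.05°  ·
  (3,4): δ = 122.13°  ·
  (3,5): δ = 72.24°  ·
  (4,5): δ = 130.11°  ·
antipodal pairs: 1

count = 1; pairs: (0,3)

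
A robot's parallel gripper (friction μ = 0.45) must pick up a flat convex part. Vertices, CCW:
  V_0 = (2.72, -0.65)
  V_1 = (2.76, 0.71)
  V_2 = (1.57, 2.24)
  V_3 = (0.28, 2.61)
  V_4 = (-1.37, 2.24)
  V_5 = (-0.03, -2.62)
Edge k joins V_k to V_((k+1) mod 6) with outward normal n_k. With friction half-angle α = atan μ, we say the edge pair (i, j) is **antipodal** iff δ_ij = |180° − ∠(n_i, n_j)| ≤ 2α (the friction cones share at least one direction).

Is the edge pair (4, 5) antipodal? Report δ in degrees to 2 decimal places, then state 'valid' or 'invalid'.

α = atan 0.45 = 24.23°;  2α = 48.46°
edge 4: e_4 = (+1.34, -4.86);  n_4 = (-0.9640, -0.2658)
edge 5: e_5 = (+2.75, +1.97);  n_5 = (+0.5824, -0.8129)
∠(n_4, n_5) = 110.20°
δ = |180° − 110.20°| = 69.80°
69.80° > 2α = 48.46°  →  invalid

δ = 69.80°, invalid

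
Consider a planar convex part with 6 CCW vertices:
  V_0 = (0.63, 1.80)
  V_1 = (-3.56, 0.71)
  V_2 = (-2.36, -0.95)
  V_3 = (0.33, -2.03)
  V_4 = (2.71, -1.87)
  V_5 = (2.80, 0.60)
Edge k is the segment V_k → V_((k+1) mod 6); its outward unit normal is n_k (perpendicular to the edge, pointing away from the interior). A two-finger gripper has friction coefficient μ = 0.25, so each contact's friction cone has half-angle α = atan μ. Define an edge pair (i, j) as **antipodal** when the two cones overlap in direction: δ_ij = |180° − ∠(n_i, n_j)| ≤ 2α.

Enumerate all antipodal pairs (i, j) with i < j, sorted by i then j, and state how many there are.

α = atan 0.25 = 14.04°;  2α = 28.07°
n_0 = (-0.2518, +0.9678)
n_1 = (-0.8104, -0.5858)
n_2 = (-0.3726, -0.9280)
n_3 = (+0.0671, -0.9977)
n_4 = (+0.9993, -0.0364)
n_5 = (+0.4839, +0.8751)
  (0,1): δ = 68.72°  ·
  (0,2): δ = 36.46°  ·
  (0,3): δ = 10.74°  ✓
  (0,4): δ = 73.33°  ·
  (0,5): δ = 136.48°  ·
  (1,2): δ = 147.74°  ·
  (1,3): δ = 122.02°  ·
  (1,4): δ = 37.95°  ·
  (1,5): δ = 25.19°  ✓
  (2,3): δ = 154.28°  ·
  (2,4): δ = 70.21°  ·
  (2,5): δ = 7.07°  ✓
  (3,4): δ = 95.93°  ·
  (3,5): δ = 32.79°  ·
  (4,5): δ = 116.86°  ·
antipodal pairs: 3

count = 3; pairs: (0,3), (1,5), (2,5)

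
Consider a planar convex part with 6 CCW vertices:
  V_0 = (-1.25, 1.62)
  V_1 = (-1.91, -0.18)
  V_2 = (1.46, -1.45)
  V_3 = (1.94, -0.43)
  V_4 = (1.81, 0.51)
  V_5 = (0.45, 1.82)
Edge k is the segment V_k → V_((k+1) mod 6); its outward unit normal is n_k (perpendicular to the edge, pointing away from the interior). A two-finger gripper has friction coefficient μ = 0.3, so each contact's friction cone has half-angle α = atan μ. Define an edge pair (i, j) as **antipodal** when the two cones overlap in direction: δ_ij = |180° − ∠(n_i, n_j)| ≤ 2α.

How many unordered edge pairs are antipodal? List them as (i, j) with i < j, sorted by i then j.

count = 4; pairs: (0,2), (0,3), (1,4), (1,5)

α = atan 0.3 = 16.70°;  2α = 33.40°
n_0 = (-0.9389, +0.3443)
n_1 = (-0.3526, -0.9358)
n_2 = (+0.9048, -0.4258)
n_3 = (+0.9906, +0.1370)
n_4 = (+0.6937, +0.7202)
n_5 = (-0.1168, +0.9932)
  (0,1): δ = 90.51°  ·
  (0,2): δ = 5.06°  ✓
  (0,3): δ = 28.01°  ✓
  (0,4): δ = 66.21°  ·
  (0,5): δ = 116.85°  ·
  (1,2): δ = 94.55°  ·
  (1,3): δ = 61.48°  ·
  (1,4): δ = 23.28°  ✓
  (1,5): δ = 27.36°  ✓
  (2,3): δ = 146.92°  ·
  (2,4): δ = 108.73°  ·
  (2,5): δ = 58.09°  ·
  (3,4): δ = 141.80°  ·
  (3,5): δ = 91.16°  ·
  (4,5): δ = 129.36°  ·
antipodal pairs: 4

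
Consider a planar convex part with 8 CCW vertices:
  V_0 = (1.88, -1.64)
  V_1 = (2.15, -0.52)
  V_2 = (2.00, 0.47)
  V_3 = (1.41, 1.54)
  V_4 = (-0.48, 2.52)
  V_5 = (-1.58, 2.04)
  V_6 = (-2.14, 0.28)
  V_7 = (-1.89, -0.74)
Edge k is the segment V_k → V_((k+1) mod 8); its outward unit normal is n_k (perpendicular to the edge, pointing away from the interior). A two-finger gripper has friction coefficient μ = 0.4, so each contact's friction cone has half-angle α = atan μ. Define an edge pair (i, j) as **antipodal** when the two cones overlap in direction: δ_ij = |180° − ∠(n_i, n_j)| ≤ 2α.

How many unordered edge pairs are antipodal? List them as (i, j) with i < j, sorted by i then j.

count = 7; pairs: (0,5), (0,6), (1,5), (1,6), (2,6), (3,7), (4,7)

α = atan 0.4 = 21.80°;  2α = 43.60°
n_0 = (+0.9722, -0.2344)
n_1 = (+0.9887, +0.1498)
n_2 = (+0.8757, +0.4829)
n_3 = (+0.4603, +0.8878)
n_4 = (-0.3999, +0.9165)
n_5 = (-0.9529, +0.3032)
n_6 = (-0.9713, -0.2381)
n_7 = (-0.2322, -0.9727)
  (0,1): δ = 157.83°  ·
  (0,2): δ = 137.57°  ·
  (0,3): δ = 103.85°  ·
  (0,4): δ = 52.87°  ·
  (0,5): δ = 4.10°  ✓
  (0,6): δ = 27.33°  ✓
  (0,7): δ = 90.13°  ·
  (1,2): δ = 159.74°  ·
  (1,3): δ = 126.02°  ·
  (1,4): δ = 75.04°  ·
  (1,5): δ = 26.27°  ✓
  (1,6): δ = 5.16°  ✓
  (1,7): δ = 67.96°  ·
  (2,3): δ = 146.28°  ·
  (2,4): δ = 95.30°  ·
  (2,5): δ = 46.52°  ·
  (2,6): δ = 15.10°  ✓
  (2,7): δ = 47.70°  ·
  (3,4): δ = 129.02°  ·
  (3,5): δ = 80.24°  ·
  (3,6): δ = 48.82°  ·
  (3,7): δ = 13.98°  ✓
  (4,5): δ = 131.22°  ·
  (4,6): δ = 99.80°  ·
  (4,7): δ = 37.00°  ✓
  (5,6): δ = 148.58°  ·
  (5,7): δ = 85.78°  ·
  (6,7): δ = 117.20°  ·
antipodal pairs: 7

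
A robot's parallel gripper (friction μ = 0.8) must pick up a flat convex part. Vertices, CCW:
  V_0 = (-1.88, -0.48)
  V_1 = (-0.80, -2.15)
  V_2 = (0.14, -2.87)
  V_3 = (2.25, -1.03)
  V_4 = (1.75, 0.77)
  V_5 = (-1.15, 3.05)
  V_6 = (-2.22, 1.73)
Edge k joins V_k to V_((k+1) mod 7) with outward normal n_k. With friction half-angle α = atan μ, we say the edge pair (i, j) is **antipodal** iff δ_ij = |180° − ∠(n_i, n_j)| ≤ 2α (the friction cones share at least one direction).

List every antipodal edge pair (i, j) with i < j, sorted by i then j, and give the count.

α = atan 0.8 = 38.66°;  2α = 77.32°
n_0 = (-0.8397, -0.5430)
n_1 = (-0.6081, -0.7939)
n_2 = (+0.6572, -0.7537)
n_3 = (+0.9635, +0.2676)
n_4 = (+0.6181, +0.7861)
n_5 = (-0.7768, +0.6297)
n_6 = (-0.9884, -0.1521)
  (0,1): δ = 160.34°  ·
  (0,2): δ = 81.80°  ·
  (0,3): δ = 17.37°  ✓
  (0,4): δ = 18.93°  ✓
  (0,5): δ = 108.08°  ·
  (0,6): δ = 155.86°  ·
  (1,2): δ = 101.46°  ·
  (1,3): δ = 37.03°  ✓
  (1,4): δ = 0.72°  ✓
  (1,5): δ = 88.42°  ·
  (1,6): δ = 136.20°  ·
  (2,3): δ = 115.57°  ·
  (2,4): δ = 79.26°  ·
  (2,5): δ = 9.88°  ✓
  (2,6): δ = 57.66°  ✓
  (3,4): δ = 143.70°  ·
  (3,5): δ = 54.55°  ✓
  (3,6): δ = 6.78°  ✓
  (4,5): δ = 90.85°  ·
  (4,6): δ = 43.08°  ✓
  (5,6): δ = 132.23°  ·
antipodal pairs: 9

count = 9; pairs: (0,3), (0,4), (1,3), (1,4), (2,5), (2,6), (3,5), (3,6), (4,6)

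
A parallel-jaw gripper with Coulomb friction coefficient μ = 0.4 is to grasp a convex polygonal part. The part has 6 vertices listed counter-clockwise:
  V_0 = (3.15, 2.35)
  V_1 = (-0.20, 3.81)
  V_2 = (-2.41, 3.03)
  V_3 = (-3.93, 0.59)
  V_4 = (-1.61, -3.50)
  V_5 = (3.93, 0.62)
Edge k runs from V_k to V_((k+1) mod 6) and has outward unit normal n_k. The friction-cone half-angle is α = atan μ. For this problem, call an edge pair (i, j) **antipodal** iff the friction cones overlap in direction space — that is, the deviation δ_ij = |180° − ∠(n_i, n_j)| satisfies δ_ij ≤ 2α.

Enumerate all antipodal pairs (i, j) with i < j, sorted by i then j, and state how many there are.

α = atan 0.4 = 21.80°;  2α = 43.60°
n_0 = (+0.3995, +0.9167)
n_1 = (-0.3328, +0.9430)
n_2 = (-0.8488, +0.5287)
n_3 = (-0.8698, -0.4934)
n_4 = (+0.5968, -0.8024)
n_5 = (+0.9116, +0.4110)
  (0,1): δ = 137.01°  ·
  (0,2): δ = 98.37°  ·
  (0,3): δ = 36.89°  ✓
  (0,4): δ = 60.19°  ·
  (0,5): δ = 137.82°  ·
  (1,2): δ = 141.36°  ·
  (1,3): δ = 79.88°  ·
  (1,4): δ = 17.20°  ✓
  (1,5): δ = 94.83°  ·
  (2,3): δ = 118.52°  ·
  (2,4): δ = 21.44°  ✓
  (2,5): δ = 56.19°  ·
  (3,4): δ = 82.93°  ·
  (3,5): δ = 5.29°  ✓
  (4,5): δ = 102.37°  ·
antipodal pairs: 4

count = 4; pairs: (0,3), (1,4), (2,4), (3,5)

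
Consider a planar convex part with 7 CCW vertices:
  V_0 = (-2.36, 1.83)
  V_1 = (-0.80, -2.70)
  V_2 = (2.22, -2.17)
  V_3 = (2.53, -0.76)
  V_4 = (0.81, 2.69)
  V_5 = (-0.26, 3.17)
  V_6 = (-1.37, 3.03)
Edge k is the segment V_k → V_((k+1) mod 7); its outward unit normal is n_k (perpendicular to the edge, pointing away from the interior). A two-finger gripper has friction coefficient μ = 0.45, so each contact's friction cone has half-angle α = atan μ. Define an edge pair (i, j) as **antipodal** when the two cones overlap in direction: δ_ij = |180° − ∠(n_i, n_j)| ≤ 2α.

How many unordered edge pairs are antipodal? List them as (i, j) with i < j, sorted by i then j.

count = 7; pairs: (0,2), (0,3), (0,4), (1,4), (1,5), (1,6), (2,6)

α = atan 0.45 = 24.23°;  2α = 48.46°
n_0 = (-0.9455, -0.3256)
n_1 = (+0.1729, -0.9849)
n_2 = (+0.9767, -0.2147)
n_3 = (+0.8949, +0.4462)
n_4 = (+0.4093, +0.9124)
n_5 = (-0.1251, +0.9921)
n_6 = (-0.7714, +0.6364)
  (0,1): δ = 99.05°  ·
  (0,2): δ = 31.40°  ✓
  (0,3): δ = 7.50°  ✓
  (0,4): δ = 46.84°  ✓
  (0,5): δ = 78.19°  ·
  (0,6): δ = 121.48°  ·
  (1,2): δ = 112.35°  ·
  (1,3): δ = 73.46°  ·
  (1,4): δ = 34.11°  ✓
  (1,5): δ = 2.77°  ✓
  (1,6): δ = 40.52°  ✓
  (2,3): δ = 141.10°  ·
  (2,4): δ = 101.76°  ·
  (2,5): δ = 70.41°  ·
  (2,6): δ = 27.12°  ✓
  (3,4): δ = 140.66°  ·
  (3,5): δ = 109.31°  ·
  (3,6): δ = 66.02°  ·
  (4,5): δ = 148.65°  ·
  (4,6): δ = 105.36°  ·
  (5,6): δ = 136.71°  ·
antipodal pairs: 7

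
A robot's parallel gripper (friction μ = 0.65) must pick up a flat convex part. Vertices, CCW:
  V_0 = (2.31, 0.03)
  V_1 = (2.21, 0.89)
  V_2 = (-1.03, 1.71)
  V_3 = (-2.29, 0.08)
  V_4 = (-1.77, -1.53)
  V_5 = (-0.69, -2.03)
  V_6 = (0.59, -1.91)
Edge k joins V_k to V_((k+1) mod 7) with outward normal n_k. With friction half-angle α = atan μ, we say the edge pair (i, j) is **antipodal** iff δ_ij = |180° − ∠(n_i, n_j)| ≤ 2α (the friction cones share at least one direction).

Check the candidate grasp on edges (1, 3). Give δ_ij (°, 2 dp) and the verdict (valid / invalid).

δ = 57.90°, valid

α = atan 0.65 = 33.02°;  2α = 66.05°
edge 1: e_1 = (-3.24, +0.82);  n_1 = (+0.2454, +0.9694)
edge 3: e_3 = (+0.52, -1.61);  n_3 = (-0.9516, -0.3073)
∠(n_1, n_3) = 122.10°
δ = |180° − 122.10°| = 57.90°
57.90° ≤ 2α = 66.05°  →  valid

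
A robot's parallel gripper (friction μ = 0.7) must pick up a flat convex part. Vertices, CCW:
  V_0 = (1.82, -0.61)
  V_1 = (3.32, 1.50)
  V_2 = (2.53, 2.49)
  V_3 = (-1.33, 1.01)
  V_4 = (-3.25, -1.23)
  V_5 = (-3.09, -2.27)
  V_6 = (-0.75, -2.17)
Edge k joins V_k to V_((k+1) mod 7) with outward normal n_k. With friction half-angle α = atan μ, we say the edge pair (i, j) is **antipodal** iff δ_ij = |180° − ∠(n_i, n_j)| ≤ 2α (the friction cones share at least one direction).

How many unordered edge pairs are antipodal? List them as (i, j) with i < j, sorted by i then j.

count = 10; pairs: (0,2), (0,3), (0,4), (1,4), (1,5), (2,5), (2,6), (3,5), (3,6), (4,6)

α = atan 0.7 = 34.99°;  2α = 69.98°
n_0 = (+0.8150, -0.5794)
n_1 = (+0.7816, +0.6237)
n_2 = (-0.3580, +0.9337)
n_3 = (-0.7593, +0.6508)
n_4 = (-0.9884, -0.1521)
n_5 = (+0.0427, -0.9991)
n_6 = (+0.5189, -0.8548)
  (0,1): δ = 106.00°  ·
  (0,2): δ = 33.61°  ✓
  (0,3): δ = 5.19°  ✓
  (0,4): δ = 44.16°  ✓
  (0,5): δ = 127.86°  ·
  (0,6): δ = 156.67°  ·
  (1,2): δ = 107.61°  ·
  (1,3): δ = 79.19°  ·
  (1,4): δ = 29.84°  ✓
  (1,5): δ = 53.86°  ✓
  (1,6): δ = 82.67°  ·
  (2,3): δ = 151.58°  ·
  (2,4): δ = 102.23°  ·
  (2,5): δ = 18.53°  ✓
  (2,6): δ = 10.28°  ✓
  (3,4): δ = 130.65°  ·
  (3,5): δ = 46.95°  ✓
  (3,6): δ = 18.14°  ✓
  (4,5): δ = 96.30°  ·
  (4,6): δ = 67.49°  ✓
  (5,6): δ = 151.19°  ·
antipodal pairs: 10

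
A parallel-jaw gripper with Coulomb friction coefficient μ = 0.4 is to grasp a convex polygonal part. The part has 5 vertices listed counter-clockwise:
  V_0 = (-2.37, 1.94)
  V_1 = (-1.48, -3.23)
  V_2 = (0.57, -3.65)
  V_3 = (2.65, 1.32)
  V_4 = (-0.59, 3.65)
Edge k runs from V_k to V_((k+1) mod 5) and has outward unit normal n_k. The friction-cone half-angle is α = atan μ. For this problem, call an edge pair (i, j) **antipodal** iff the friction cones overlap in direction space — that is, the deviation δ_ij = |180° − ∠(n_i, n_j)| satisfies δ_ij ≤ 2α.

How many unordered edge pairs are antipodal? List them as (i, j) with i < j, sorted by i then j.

count = 3; pairs: (0,2), (1,3), (2,4)

α = atan 0.4 = 21.80°;  2α = 43.60°
n_0 = (-0.9855, -0.1697)
n_1 = (-0.2007, -0.9797)
n_2 = (+0.9225, -0.3861)
n_3 = (+0.5838, +0.8119)
n_4 = (-0.6928, +0.7211)
  (0,1): δ = 111.35°  ·
  (0,2): δ = 32.48°  ✓
  (0,3): δ = 44.51°  ·
  (0,4): δ = 124.08°  ·
  (1,2): δ = 101.13°  ·
  (1,3): δ = 24.14°  ✓
  (1,4): δ = 55.43°  ·
  (2,3): δ = 103.01°  ·
  (2,4): δ = 23.44°  ✓
  (3,4): δ = 100.43°  ·
antipodal pairs: 3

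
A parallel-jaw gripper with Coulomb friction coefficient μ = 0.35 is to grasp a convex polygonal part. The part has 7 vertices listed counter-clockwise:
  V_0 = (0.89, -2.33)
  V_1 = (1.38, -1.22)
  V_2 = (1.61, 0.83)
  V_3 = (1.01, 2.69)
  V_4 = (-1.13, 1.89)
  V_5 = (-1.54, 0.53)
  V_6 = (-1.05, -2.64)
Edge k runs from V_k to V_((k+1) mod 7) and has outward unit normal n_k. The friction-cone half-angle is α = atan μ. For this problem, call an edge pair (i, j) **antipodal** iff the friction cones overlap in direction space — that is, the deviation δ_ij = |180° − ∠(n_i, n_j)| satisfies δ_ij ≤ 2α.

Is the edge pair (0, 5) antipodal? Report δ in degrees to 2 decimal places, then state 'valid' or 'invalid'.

α = atan 0.35 = 19.29°;  2α = 38.58°
edge 0: e_0 = (+0.49, +1.11);  n_0 = (+0.9148, -0.4038)
edge 5: e_5 = (+0.49, -3.17);  n_5 = (-0.9883, -0.1528)
∠(n_0, n_5) = 147.39°
δ = |180° − 147.39°| = 32.61°
32.61° ≤ 2α = 38.58°  →  valid

δ = 32.61°, valid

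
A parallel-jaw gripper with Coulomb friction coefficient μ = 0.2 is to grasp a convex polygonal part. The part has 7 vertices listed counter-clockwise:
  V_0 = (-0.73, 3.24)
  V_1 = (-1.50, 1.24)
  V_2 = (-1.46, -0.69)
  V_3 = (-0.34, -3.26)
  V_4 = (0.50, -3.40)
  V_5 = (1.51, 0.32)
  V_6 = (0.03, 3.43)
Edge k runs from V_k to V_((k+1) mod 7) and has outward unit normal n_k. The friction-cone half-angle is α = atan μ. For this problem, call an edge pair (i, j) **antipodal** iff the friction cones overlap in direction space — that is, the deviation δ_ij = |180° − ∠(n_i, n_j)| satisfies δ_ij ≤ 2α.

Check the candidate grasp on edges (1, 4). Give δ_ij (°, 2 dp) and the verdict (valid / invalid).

α = atan 0.2 = 11.31°;  2α = 22.62°
edge 1: e_1 = (+0.04, -1.93);  n_1 = (-0.9998, -0.0207)
edge 4: e_4 = (+1.01, +3.72);  n_4 = (+0.9651, -0.2620)
∠(n_1, n_4) = 163.62°
δ = |180° − 163.62°| = 16.38°
16.38° ≤ 2α = 22.62°  →  valid

δ = 16.38°, valid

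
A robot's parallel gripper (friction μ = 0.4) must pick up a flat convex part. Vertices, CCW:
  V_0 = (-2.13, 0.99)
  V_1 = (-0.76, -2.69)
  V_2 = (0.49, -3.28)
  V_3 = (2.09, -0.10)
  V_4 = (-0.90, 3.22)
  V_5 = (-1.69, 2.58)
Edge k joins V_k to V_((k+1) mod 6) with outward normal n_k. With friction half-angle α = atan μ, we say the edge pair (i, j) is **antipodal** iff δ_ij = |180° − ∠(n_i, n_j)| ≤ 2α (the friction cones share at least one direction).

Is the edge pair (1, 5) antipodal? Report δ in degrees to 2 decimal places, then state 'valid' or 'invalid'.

δ = 99.80°, invalid

α = atan 0.4 = 21.80°;  2α = 43.60°
edge 1: e_1 = (+1.25, -0.59);  n_1 = (-0.4268, -0.9043)
edge 5: e_5 = (-0.44, -1.59);  n_5 = (-0.9638, +0.2667)
∠(n_1, n_5) = 80.20°
δ = |180° − 80.20°| = 99.80°
99.80° > 2α = 43.60°  →  invalid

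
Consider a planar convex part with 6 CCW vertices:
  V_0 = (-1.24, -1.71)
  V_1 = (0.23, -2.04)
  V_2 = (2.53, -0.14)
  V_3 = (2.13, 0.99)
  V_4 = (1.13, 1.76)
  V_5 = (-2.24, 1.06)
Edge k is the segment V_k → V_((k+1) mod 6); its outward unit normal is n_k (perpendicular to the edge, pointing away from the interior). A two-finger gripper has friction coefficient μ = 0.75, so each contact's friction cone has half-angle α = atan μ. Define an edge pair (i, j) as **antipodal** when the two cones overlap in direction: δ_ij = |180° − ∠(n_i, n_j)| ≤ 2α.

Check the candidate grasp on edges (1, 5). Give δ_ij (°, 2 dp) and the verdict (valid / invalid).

δ = 70.29°, valid

α = atan 0.75 = 36.87°;  2α = 73.74°
edge 1: e_1 = (+2.30, +1.90);  n_1 = (+0.6369, -0.7710)
edge 5: e_5 = (+1.00, -2.77);  n_5 = (-0.9406, -0.3396)
∠(n_1, n_5) = 109.71°
δ = |180° − 109.71°| = 70.29°
70.29° ≤ 2α = 73.74°  →  valid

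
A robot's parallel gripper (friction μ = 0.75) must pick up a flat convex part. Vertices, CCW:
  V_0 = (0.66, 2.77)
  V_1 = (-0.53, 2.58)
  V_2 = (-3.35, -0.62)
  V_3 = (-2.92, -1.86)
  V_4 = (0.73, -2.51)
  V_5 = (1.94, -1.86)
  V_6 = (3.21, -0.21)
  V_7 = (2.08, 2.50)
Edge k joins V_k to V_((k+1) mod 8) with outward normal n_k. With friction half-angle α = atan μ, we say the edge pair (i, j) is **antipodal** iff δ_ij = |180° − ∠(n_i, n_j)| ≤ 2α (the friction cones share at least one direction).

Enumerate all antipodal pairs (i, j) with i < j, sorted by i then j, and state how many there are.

α = atan 0.75 = 36.87°;  2α = 73.74°
n_0 = (-0.1577, +0.9875)
n_1 = (-0.7502, +0.6612)
n_2 = (-0.9448, -0.3276)
n_3 = (-0.1753, -0.9845)
n_4 = (+0.4732, -0.8809)
n_5 = (+0.7924, -0.6099)
n_6 = (+0.9230, +0.3849)
n_7 = (+0.1868, +0.9824)
  (0,1): δ = 140.46°  ·
  (0,2): δ = 79.95°  ·
  (0,3): δ = 19.17°  ✓
  (0,4): δ = 19.17°  ✓
  (0,5): δ = 43.34°  ✓
  (0,6): δ = 103.56°  ·
  (0,7): δ = 160.16°  ·
  (1,2): δ = 119.49°  ·
  (1,3): δ = 58.71°  ✓
  (1,4): δ = 20.37°  ✓
  (1,5): δ = 3.80°  ✓
  (1,6): δ = 64.02°  ✓
  (1,7): δ = 120.62°  ·
  (2,3): δ = 119.22°  ·
  (2,4): δ = 80.88°  ·
  (2,5): δ = 56.71°  ✓
  (2,6): δ = 3.51°  ✓
  (2,7): δ = 60.11°  ✓
  (3,4): δ = 141.66°  ·
  (3,5): δ = 117.49°  ·
  (3,6): δ = 57.27°  ✓
  (3,7): δ = 0.67°  ✓
  (4,5): δ = 155.83°  ·
  (4,6): δ = 95.61°  ·
  (4,7): δ = 39.01°  ✓
  (5,6): δ = 119.78°  ·
  (5,7): δ = 63.18°  ✓
  (6,7): δ = 123.40°  ·
antipodal pairs: 14

count = 14; pairs: (0,3), (0,4), (0,5), (1,3), (1,4), (1,5), (1,6), (2,5), (2,6), (2,7), (3,6), (3,7), (4,7), (5,7)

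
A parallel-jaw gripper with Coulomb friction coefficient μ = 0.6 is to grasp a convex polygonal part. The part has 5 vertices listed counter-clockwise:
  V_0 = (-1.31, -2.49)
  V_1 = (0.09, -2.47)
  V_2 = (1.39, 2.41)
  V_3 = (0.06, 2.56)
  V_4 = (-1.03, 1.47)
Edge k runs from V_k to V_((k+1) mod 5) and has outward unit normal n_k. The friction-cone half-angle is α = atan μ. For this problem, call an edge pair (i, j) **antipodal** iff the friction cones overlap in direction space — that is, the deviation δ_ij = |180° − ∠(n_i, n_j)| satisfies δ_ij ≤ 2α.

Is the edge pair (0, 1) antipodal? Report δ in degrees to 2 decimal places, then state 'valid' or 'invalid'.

δ = 105.74°, invalid

α = atan 0.6 = 30.96°;  2α = 61.93°
edge 0: e_0 = (+1.40, +0.02);  n_0 = (+0.0143, -0.9999)
edge 1: e_1 = (+1.30, +4.88);  n_1 = (+0.9663, -0.2574)
∠(n_0, n_1) = 74.26°
δ = |180° − 74.26°| = 105.74°
105.74° > 2α = 61.93°  →  invalid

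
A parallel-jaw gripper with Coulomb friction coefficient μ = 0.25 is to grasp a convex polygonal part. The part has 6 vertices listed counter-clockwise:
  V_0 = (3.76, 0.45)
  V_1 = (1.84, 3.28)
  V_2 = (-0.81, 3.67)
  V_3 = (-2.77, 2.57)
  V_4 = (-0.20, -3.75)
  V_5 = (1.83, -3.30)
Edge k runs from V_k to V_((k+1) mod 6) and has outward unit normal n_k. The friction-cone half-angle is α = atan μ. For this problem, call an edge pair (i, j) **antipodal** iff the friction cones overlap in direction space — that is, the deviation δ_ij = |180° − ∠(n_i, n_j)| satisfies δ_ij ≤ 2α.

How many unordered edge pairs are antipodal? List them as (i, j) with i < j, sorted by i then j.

α = atan 0.25 = 14.04°;  2α = 28.07°
n_0 = (+0.8275, +0.5614)
n_1 = (+0.1456, +0.9893)
n_2 = (-0.4894, +0.8721)
n_3 = (-0.9263, -0.3767)
n_4 = (+0.2164, -0.9763)
n_5 = (+0.8891, -0.4576)
  (0,1): δ = 132.53°  ·
  (0,2): δ = 94.85°  ·
  (0,3): δ = 12.03°  ✓
  (0,4): δ = 68.34°  ·
  (0,5): δ = 118.61°  ·
  (1,2): δ = 142.33°  ·
  (1,3): δ = 59.50°  ·
  (1,4): δ = 20.87°  ✓
  (1,5): δ = 71.14°  ·
  (2,3): δ = 97.17°  ·
  (2,4): δ = 16.80°  ✓
  (2,5): δ = 33.46°  ·
  (3,4): δ = 99.63°  ·
  (3,5): δ = 49.36°  ·
  (4,5): δ = 129.73°  ·
antipodal pairs: 3

count = 3; pairs: (0,3), (1,4), (2,4)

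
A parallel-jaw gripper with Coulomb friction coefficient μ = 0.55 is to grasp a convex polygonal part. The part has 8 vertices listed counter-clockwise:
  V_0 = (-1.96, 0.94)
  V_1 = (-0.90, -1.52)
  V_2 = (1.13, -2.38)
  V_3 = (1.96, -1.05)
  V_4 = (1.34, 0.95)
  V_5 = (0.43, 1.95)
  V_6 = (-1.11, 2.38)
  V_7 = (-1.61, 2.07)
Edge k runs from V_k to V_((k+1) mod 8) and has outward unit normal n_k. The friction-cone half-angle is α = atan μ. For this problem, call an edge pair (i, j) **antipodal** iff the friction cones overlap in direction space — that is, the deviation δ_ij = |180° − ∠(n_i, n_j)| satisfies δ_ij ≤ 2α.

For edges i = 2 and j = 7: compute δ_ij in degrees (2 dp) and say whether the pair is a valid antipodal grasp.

α = atan 0.55 = 28.81°;  2α = 57.62°
edge 2: e_2 = (+0.83, +1.33);  n_2 = (+0.8484, -0.5294)
edge 7: e_7 = (-0.35, -1.13);  n_7 = (-0.9552, +0.2959)
∠(n_2, n_7) = 165.24°
δ = |180° − 165.24°| = 14.76°
14.76° ≤ 2α = 57.62°  →  valid

δ = 14.76°, valid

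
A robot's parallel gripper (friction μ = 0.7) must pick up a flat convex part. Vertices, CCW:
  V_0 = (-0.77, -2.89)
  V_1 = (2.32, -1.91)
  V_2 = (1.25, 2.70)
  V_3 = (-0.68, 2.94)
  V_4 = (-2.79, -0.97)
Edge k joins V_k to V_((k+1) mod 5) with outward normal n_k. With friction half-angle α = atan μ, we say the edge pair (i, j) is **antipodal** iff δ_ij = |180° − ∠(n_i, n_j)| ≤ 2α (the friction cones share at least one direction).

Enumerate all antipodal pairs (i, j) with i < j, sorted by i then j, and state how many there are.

α = atan 0.7 = 34.99°;  2α = 69.98°
n_0 = (+0.3023, -0.9532)
n_1 = (+0.9741, +0.2261)
n_2 = (+0.1234, +0.9924)
n_3 = (-0.8800, +0.4749)
n_4 = (-0.6889, -0.7248)
  (0,1): δ = 94.53°  ·
  (0,2): δ = 24.69°  ✓
  (0,3): δ = 44.05°  ✓
  (0,4): δ = 118.86°  ·
  (1,2): δ = 110.16°  ·
  (1,3): δ = 41.42°  ✓
  (1,4): δ = 33.39°  ✓
  (2,3): δ = 111.26°  ·
  (2,4): δ = 36.46°  ✓
  (3,4): δ = 105.19°  ·
antipodal pairs: 5

count = 5; pairs: (0,2), (0,3), (1,3), (1,4), (2,4)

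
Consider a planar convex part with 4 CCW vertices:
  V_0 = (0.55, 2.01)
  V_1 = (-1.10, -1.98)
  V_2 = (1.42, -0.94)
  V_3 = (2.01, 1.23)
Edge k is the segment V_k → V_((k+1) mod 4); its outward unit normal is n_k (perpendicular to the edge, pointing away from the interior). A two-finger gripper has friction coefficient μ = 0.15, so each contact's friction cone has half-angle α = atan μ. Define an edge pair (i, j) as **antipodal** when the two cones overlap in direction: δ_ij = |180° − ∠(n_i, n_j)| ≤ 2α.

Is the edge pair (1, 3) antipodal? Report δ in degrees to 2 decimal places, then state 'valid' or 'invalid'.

δ = 50.54°, invalid

α = atan 0.15 = 8.53°;  2α = 17.06°
edge 1: e_1 = (+2.52, +1.04);  n_1 = (+0.3815, -0.9244)
edge 3: e_3 = (-1.46, +0.78);  n_3 = (+0.4712, +0.8820)
∠(n_1, n_3) = 129.46°
δ = |180° − 129.46°| = 50.54°
50.54° > 2α = 17.06°  →  invalid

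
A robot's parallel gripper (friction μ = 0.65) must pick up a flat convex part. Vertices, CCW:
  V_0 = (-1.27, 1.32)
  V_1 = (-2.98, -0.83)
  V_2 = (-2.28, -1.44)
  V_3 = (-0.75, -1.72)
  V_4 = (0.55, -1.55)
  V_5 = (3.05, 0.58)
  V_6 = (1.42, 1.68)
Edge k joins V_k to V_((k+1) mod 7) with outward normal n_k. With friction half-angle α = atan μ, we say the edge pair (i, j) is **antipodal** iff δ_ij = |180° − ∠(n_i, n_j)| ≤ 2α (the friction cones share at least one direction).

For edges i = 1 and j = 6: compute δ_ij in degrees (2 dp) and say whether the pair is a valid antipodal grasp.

α = atan 0.65 = 33.02°;  2α = 66.05°
edge 1: e_1 = (+0.70, -0.61);  n_1 = (-0.6570, -0.7539)
edge 6: e_6 = (-2.69, -0.36);  n_6 = (-0.1326, +0.9912)
∠(n_1, n_6) = 131.31°
δ = |180° − 131.31°| = 48.69°
48.69° ≤ 2α = 66.05°  →  valid

δ = 48.69°, valid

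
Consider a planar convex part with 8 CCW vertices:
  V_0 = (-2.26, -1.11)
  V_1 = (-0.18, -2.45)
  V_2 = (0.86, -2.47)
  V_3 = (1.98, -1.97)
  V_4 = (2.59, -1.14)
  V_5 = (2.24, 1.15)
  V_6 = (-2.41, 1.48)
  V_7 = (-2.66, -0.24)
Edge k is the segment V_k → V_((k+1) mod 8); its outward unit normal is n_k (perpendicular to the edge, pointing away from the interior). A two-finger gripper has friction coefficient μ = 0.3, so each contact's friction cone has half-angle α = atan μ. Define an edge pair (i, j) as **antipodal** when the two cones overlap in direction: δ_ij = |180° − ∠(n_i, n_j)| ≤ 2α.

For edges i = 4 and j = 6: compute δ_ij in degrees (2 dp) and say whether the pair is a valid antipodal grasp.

δ = 16.96°, valid

α = atan 0.3 = 16.70°;  2α = 33.40°
edge 4: e_4 = (-0.35, +2.29);  n_4 = (+0.9885, +0.1511)
edge 6: e_6 = (-0.25, -1.72);  n_6 = (-0.9896, +0.1438)
∠(n_4, n_6) = 163.04°
δ = |180° − 163.04°| = 16.96°
16.96° ≤ 2α = 33.40°  →  valid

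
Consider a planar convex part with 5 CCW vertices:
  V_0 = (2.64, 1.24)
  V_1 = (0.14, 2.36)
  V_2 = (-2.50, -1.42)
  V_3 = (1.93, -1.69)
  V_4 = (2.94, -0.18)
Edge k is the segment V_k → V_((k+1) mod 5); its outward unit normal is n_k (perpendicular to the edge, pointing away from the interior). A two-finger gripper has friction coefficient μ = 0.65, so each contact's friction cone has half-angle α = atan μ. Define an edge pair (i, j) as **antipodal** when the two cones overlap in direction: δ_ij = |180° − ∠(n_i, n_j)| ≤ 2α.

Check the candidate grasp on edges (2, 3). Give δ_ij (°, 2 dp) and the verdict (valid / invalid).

δ = 120.29°, invalid

α = atan 0.65 = 33.02°;  2α = 66.05°
edge 2: e_2 = (+4.43, -0.27);  n_2 = (-0.0608, -0.9981)
edge 3: e_3 = (+1.01, +1.51);  n_3 = (+0.8312, -0.5560)
∠(n_2, n_3) = 59.71°
δ = |180° − 59.71°| = 120.29°
120.29° > 2α = 66.05°  →  invalid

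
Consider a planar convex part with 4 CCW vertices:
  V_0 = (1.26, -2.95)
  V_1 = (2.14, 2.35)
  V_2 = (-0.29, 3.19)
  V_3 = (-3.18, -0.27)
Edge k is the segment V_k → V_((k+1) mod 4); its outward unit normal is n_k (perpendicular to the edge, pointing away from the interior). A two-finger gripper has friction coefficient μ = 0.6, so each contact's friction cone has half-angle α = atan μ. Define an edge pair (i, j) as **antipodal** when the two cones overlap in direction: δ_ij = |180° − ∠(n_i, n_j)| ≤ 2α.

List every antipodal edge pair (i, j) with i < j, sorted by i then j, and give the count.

count = 2; pairs: (0,2), (1,3)

α = atan 0.6 = 30.96°;  2α = 61.93°
n_0 = (+0.9865, -0.1638)
n_1 = (+0.3267, +0.9451)
n_2 = (-0.7675, +0.6411)
n_3 = (-0.5168, -0.8561)
  (0,1): δ = 99.64°  ·
  (0,2): δ = 30.44°  ✓
  (0,3): δ = 68.31°  ·
  (1,2): δ = 110.80°  ·
  (1,3): δ = 12.05°  ✓
  (2,3): δ = 81.24°  ·
antipodal pairs: 2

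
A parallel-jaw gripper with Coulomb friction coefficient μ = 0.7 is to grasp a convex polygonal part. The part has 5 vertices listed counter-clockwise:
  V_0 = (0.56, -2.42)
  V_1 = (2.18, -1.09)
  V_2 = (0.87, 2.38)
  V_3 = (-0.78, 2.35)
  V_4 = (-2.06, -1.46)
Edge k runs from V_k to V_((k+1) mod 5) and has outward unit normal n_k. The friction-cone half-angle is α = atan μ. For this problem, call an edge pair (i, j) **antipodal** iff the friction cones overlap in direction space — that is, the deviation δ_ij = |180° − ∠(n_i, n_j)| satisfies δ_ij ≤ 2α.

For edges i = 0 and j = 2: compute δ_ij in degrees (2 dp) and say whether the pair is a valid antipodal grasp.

α = atan 0.7 = 34.99°;  2α = 69.98°
edge 0: e_0 = (+1.62, +1.33);  n_0 = (+0.6345, -0.7729)
edge 2: e_2 = (-1.65, -0.03);  n_2 = (-0.0182, +0.9998)
∠(n_0, n_2) = 141.66°
δ = |180° − 141.66°| = 38.34°
38.34° ≤ 2α = 69.98°  →  valid

δ = 38.34°, valid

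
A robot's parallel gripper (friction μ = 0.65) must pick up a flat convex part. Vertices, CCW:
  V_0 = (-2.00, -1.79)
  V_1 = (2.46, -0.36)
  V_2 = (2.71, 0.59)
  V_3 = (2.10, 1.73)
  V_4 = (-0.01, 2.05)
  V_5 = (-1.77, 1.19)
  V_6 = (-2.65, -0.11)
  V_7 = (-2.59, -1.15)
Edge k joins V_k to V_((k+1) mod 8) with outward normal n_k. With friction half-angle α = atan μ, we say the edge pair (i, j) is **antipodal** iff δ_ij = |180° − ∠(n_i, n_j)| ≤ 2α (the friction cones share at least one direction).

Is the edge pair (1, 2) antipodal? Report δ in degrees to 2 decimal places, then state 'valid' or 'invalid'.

δ = 137.11°, invalid

α = atan 0.65 = 33.02°;  2α = 66.05°
edge 1: e_1 = (+0.25, +0.95);  n_1 = (+0.9671, -0.2545)
edge 2: e_2 = (-0.61, +1.14);  n_2 = (+0.8817, +0.4718)
∠(n_1, n_2) = 42.89°
δ = |180° − 42.89°| = 137.11°
137.11° > 2α = 66.05°  →  invalid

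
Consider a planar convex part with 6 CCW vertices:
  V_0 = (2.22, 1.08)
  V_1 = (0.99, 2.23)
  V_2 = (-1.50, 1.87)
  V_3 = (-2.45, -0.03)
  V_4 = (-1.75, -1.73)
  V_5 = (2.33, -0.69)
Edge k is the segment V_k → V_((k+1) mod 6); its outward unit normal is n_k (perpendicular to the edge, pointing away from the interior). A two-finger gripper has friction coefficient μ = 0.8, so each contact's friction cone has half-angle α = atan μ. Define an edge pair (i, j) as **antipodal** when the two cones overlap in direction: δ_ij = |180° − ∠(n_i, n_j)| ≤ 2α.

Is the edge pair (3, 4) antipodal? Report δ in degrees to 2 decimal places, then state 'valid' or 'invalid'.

δ = 98.08°, invalid

α = atan 0.8 = 38.66°;  2α = 77.32°
edge 3: e_3 = (+0.70, -1.70);  n_3 = (-0.9247, -0.3807)
edge 4: e_4 = (+4.08, +1.04);  n_4 = (+0.2470, -0.9690)
∠(n_3, n_4) = 81.92°
δ = |180° − 81.92°| = 98.08°
98.08° > 2α = 77.32°  →  invalid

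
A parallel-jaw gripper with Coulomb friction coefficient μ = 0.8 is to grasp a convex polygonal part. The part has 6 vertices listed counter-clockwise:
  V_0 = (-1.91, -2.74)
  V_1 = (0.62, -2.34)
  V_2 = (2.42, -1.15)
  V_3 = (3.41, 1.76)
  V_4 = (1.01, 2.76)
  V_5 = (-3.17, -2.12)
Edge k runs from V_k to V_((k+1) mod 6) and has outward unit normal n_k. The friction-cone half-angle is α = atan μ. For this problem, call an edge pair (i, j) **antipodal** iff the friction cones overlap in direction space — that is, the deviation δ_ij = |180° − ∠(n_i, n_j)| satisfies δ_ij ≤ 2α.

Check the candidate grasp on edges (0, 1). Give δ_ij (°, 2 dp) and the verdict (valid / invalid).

δ = 155.52°, invalid

α = atan 0.8 = 38.66°;  2α = 77.32°
edge 0: e_0 = (+2.53, +0.40);  n_0 = (+0.1562, -0.9877)
edge 1: e_1 = (+1.80, +1.19);  n_1 = (+0.5515, -0.8342)
∠(n_0, n_1) = 24.48°
δ = |180° − 24.48°| = 155.52°
155.52° > 2α = 77.32°  →  invalid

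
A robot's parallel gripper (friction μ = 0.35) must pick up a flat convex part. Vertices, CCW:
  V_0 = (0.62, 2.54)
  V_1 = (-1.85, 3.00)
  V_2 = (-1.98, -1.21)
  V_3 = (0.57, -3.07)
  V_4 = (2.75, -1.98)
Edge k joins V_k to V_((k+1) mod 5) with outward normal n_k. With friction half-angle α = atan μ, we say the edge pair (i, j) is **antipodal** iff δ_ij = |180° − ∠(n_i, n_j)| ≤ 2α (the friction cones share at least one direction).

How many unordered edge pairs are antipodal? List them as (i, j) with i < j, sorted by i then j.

α = atan 0.35 = 19.29°;  2α = 38.58°
n_0 = (+0.1831, +0.9831)
n_1 = (-0.9995, +0.0309)
n_2 = (-0.5893, -0.8079)
n_3 = (+0.4472, -0.8944)
n_4 = (+0.9046, +0.4263)
  (0,1): δ = 81.22°  ·
  (0,2): δ = 25.56°  ✓
  (0,3): δ = 37.11°  ✓
  (0,4): δ = 125.78°  ·
  (1,2): δ = 124.34°  ·
  (1,3): δ = 61.67°  ·
  (1,4): δ = 27.00°  ✓
  (2,3): δ = 117.33°  ·
  (2,4): δ = 28.66°  ✓
  (3,4): δ = 91.33°  ·
antipodal pairs: 4

count = 4; pairs: (0,2), (0,3), (1,4), (2,4)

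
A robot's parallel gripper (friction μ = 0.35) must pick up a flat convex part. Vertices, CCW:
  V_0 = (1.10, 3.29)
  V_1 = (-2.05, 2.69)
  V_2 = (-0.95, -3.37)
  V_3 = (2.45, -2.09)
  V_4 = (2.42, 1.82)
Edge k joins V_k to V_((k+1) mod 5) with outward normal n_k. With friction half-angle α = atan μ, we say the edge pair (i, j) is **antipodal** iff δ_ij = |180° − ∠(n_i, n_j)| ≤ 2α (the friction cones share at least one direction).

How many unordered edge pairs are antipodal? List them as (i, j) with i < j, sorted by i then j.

count = 3; pairs: (0,2), (1,3), (1,4)

α = atan 0.35 = 19.29°;  2α = 38.58°
n_0 = (-0.1871, +0.9823)
n_1 = (-0.9839, -0.1786)
n_2 = (+0.3523, -0.9359)
n_3 = (+1.0000, +0.0077)
n_4 = (+0.7440, +0.6681)
  (0,1): δ = 90.50°  ·
  (0,2): δ = 9.85°  ✓
  (0,3): δ = 79.66°  ·
  (0,4): δ = 121.14°  ·
  (1,2): δ = 79.66°  ·
  (1,3): δ = 9.85°  ✓
  (1,4): δ = 31.63°  ✓
  (2,3): δ = 110.19°  ·
  (2,4): δ = 68.71°  ·
  (3,4): δ = 138.52°  ·
antipodal pairs: 3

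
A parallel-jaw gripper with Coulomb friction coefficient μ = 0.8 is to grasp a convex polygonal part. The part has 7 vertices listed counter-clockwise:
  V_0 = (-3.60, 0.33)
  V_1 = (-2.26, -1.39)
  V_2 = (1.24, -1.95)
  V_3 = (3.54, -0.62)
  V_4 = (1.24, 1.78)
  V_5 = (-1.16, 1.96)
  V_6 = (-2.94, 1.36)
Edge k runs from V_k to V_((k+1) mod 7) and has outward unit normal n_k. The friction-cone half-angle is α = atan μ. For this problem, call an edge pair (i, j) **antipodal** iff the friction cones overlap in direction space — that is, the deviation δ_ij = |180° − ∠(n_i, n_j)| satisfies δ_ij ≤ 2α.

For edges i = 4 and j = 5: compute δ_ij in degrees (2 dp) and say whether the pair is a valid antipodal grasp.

α = atan 0.8 = 38.66°;  2α = 77.32°
edge 4: e_4 = (-2.40, +0.18);  n_4 = (+0.0748, +0.9972)
edge 5: e_5 = (-1.78, -0.60);  n_5 = (-0.3194, +0.9476)
∠(n_4, n_5) = 22.92°
δ = |180° − 22.92°| = 157.08°
157.08° > 2α = 77.32°  →  invalid

δ = 157.08°, invalid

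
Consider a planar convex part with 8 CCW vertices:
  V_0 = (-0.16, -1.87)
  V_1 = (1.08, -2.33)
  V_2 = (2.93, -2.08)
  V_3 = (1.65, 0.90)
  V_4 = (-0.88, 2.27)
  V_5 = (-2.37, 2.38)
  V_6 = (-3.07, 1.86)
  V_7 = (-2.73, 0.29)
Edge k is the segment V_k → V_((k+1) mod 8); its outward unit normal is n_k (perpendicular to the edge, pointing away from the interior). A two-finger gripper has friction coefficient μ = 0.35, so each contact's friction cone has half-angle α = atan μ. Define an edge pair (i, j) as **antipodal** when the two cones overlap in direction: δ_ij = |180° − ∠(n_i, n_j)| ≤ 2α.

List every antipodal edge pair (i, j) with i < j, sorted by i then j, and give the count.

count = 9; pairs: (0,3), (0,4), (1,3), (1,4), (1,5), (2,6), (2,7), (3,7), (4,7)

α = atan 0.35 = 19.29°;  2α = 38.58°
n_0 = (-0.3478, -0.9376)
n_1 = (+0.1339, -0.9910)
n_2 = (+0.9188, +0.3947)
n_3 = (+0.4762, +0.8794)
n_4 = (+0.0736, +0.9973)
n_5 = (-0.5963, +0.8027)
n_6 = (-0.9773, -0.2117)
n_7 = (-0.6434, -0.7655)
  (0,1): δ = 151.95°  ·
  (0,2): δ = 46.40°  ·
  (0,3): δ = 8.08°  ✓
  (0,4): δ = 16.13°  ✓
  (0,5): δ = 56.96°  ·
  (0,6): δ = 122.57°  ·
  (0,7): δ = 160.31°  ·
  (1,2): δ = 74.45°  ·
  (1,3): δ = 36.13°  ✓
  (1,4): δ = 11.92°  ✓
  (1,5): δ = 28.91°  ✓
  (1,6): δ = 94.52°  ·
  (1,7): δ = 132.26°  ·
  (2,3): δ = 141.68°  ·
  (2,4): δ = 117.47°  ·
  (2,5): δ = 76.64°  ·
  (2,6): δ = 11.03°  ✓
  (2,7): δ = 26.71°  ✓
  (3,4): δ = 155.79°  ·
  (3,5): δ = 114.96°  ·
  (3,6): δ = 49.35°  ·
  (3,7): δ = 11.61°  ✓
  (4,5): δ = 139.17°  ·
  (4,6): δ = 73.56°  ·
  (4,7): δ = 35.82°  ✓
  (5,6): δ = 114.39°  ·
  (5,7): δ = 76.65°  ·
  (6,7): δ = 142.27°  ·
antipodal pairs: 9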